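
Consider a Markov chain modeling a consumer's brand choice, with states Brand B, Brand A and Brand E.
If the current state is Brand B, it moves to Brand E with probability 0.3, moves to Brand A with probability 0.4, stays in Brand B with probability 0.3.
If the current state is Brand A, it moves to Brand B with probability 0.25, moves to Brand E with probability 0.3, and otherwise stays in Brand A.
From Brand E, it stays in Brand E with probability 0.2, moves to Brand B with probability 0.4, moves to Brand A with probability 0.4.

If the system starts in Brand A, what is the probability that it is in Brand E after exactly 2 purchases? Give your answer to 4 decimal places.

0.2700

Sum over the intermediate state after 1 purchase:
P = P(Brand A→Brand B)·P(Brand B→Brand E) + P(Brand A→Brand A)·P(Brand A→Brand E) + P(Brand A→Brand E)·P(Brand E→Brand E)
  = 0.25×0.3 + 0.45×0.3 + 0.3×0.2
  = 0.0750 + 0.1350 + 0.0600 = 0.2700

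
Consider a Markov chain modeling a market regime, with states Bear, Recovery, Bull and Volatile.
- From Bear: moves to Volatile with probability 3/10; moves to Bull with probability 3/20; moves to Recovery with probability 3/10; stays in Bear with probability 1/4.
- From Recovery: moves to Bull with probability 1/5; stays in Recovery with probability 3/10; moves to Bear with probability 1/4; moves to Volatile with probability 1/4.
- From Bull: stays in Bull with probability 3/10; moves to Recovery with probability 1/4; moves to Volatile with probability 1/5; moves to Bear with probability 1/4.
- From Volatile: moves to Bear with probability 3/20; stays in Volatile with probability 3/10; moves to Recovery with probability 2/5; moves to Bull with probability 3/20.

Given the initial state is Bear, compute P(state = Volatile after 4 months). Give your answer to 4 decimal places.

Propagate the distribution vector 4 months from Bear.
After 0 months: (1.0000, 0.0000, 0.0000, 0.0000)
After 1 month: (0.2500, 0.3000, 0.1500, 0.3000)
After 2 months: (0.2200, 0.3225, 0.1875, 0.2700)
After 3 months: (0.2230, 0.3176, 0.1943, 0.2651)
After 4 months: (0.2235, 0.3168, 0.1950, 0.2647)
P(in Volatile after 4 months) = 0.2647

0.2647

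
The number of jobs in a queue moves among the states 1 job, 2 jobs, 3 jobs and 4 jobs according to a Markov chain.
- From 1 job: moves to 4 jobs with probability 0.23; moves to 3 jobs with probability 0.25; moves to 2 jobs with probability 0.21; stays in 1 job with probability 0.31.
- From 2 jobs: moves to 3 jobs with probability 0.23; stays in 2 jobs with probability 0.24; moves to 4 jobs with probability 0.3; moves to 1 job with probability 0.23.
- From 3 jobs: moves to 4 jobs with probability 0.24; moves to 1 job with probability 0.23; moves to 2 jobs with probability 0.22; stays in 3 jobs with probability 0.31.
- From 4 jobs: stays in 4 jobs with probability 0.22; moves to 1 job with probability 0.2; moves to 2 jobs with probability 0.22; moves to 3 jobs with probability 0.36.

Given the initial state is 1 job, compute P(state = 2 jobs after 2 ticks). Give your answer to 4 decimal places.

0.2211

Propagate the distribution vector 2 ticks from 1 job.
After 0 ticks: (1.0000, 0.0000, 0.0000, 0.0000)
After 1 tick: (0.3100, 0.2100, 0.2500, 0.2300)
After 2 ticks: (0.2479, 0.2211, 0.2861, 0.2449)
P(in 2 jobs after 2 ticks) = 0.2211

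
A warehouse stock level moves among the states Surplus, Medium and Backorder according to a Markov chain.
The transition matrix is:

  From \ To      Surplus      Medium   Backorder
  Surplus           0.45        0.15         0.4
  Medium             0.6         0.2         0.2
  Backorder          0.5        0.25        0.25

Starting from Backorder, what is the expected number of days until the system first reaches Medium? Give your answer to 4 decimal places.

4.9412

Let t(s) be the expected number of days to first reach Medium from state s, with t(Medium) = 0. Conditioning on the first day:
t(Surplus) = 1 + 0.45·t(Surplus) + 0.4·t(Backorder)
t(Backorder) = 1 + 0.5·t(Surplus) + 0.25·t(Backorder)
Solving: t(Surplus) = 5.4118, t(Backorder) = 4.9412.
Expected days from Backorder to Medium: 4.9412.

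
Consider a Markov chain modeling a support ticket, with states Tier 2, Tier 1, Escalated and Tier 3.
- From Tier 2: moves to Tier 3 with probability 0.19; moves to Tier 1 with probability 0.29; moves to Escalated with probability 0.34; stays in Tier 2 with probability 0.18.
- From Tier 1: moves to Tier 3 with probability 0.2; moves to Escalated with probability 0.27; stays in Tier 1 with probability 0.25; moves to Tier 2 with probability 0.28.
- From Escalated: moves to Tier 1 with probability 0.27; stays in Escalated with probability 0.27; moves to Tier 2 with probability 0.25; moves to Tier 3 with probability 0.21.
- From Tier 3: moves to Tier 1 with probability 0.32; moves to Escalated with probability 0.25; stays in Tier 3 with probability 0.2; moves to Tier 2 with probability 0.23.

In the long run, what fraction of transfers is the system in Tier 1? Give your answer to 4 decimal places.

0.2792

Let the stationary distribution be π with π = πP and π_1 + π_2 + π_3 + π_4 = 1.
π_1 = 0.18·π_1 + 0.28·π_2 + 0.25·π_3 + 0.23·π_4
π_2 = 0.29·π_1 + 0.25·π_2 + 0.27·π_3 + 0.32·π_4
π_3 = 0.34·π_1 + 0.27·π_2 + 0.27·π_3 + 0.25·π_4
Solving with the normalization constraint gives π = (0.2377, 0.2792, 0.2826, 0.2004).
So the stationary probability of Tier 1 is 0.2792.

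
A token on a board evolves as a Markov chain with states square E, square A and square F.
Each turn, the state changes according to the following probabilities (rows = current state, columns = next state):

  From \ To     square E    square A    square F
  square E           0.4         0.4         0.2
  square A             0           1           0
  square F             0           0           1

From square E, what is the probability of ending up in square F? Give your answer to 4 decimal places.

Let h(s) be the probability of absorption at square F starting from transient state s. Then h(square F) = 1 and h(square A) = 0. By first-step analysis:
h(square E) = 0.4·h(square E) + 0.4·0 + 0.2·1
Solving: h(square E) = 0.3333.
Starting from square E, the probability is 0.3333.

0.3333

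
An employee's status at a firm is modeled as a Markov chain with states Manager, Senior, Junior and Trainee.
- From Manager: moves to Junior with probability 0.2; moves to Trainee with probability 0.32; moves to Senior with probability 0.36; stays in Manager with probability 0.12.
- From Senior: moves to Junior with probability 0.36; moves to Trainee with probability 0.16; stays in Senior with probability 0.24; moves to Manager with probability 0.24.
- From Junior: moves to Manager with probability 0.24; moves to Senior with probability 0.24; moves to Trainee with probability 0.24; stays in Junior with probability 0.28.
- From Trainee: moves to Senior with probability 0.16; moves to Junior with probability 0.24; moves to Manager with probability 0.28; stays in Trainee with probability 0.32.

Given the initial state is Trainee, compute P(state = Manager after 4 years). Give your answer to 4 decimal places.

0.2234

Propagate the distribution vector 4 years from Trainee.
After 0 years: (0.0000, 0.0000, 0.0000, 1.0000)
After 1 year: (0.2800, 0.1600, 0.2400, 0.3200)
After 2 years: (0.2192, 0.2480, 0.2576, 0.2752)
After 3 years: (0.2247, 0.2443, 0.2713, 0.2597)
After 4 years: (0.2234, 0.2462, 0.2712, 0.2592)
P(in Manager after 4 years) = 0.2234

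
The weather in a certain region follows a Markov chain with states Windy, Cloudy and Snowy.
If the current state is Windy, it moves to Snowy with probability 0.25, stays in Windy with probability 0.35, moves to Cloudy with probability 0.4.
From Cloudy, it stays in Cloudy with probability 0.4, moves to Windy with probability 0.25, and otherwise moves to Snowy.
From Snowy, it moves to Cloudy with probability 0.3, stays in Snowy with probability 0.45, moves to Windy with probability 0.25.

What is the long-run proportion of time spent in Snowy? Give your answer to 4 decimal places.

0.3580

Let the stationary distribution be π with π = πP and π_1 + π_2 + π_3 = 1.
π_1 = 0.35·π_1 + 0.25·π_2 + 0.25·π_3
π_2 = 0.4·π_1 + 0.4·π_2 + 0.3·π_3
Solving with the normalization constraint gives π = (0.2778, 0.3642, 0.3580).
So the stationary probability of Snowy is 0.3580.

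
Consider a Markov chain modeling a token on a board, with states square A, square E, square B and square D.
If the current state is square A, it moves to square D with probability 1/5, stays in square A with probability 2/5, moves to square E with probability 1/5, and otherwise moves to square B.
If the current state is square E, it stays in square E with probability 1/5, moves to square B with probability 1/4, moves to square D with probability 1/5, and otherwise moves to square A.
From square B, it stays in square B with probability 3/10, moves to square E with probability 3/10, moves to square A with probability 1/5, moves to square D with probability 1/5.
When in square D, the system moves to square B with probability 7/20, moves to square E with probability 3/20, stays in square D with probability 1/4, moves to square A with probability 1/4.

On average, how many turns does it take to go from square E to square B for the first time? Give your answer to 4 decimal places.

3.9410

Let t(s) be the expected number of turns to first reach square B from state s, with t(square B) = 0. Conditioning on the first turn:
t(square A) = 1 + 0.4·t(square A) + 0.2·t(square E) + 0.2·t(square D)
t(square E) = 1 + 0.35·t(square A) + 0.2·t(square E) + 0.2·t(square D)
t(square D) = 1 + 0.25·t(square A) + 0.15·t(square E) + 0.25·t(square D)
Solving: t(square A) = 4.1485, t(square E) = 3.9410, t(square D) = 3.5044.
Expected turns from square E to square B: 3.9410.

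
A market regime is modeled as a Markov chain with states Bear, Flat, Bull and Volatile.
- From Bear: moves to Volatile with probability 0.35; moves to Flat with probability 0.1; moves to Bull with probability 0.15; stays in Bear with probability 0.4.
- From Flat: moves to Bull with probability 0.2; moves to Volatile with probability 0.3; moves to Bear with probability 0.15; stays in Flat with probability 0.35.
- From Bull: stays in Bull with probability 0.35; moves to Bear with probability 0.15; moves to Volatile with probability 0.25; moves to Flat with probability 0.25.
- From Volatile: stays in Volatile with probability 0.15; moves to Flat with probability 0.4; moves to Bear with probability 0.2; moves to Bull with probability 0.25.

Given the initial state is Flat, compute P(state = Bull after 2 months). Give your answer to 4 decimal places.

Propagate the distribution vector 2 months from Flat.
After 0 months: (0.0000, 1.0000, 0.0000, 0.0000)
After 1 month: (0.1500, 0.3500, 0.2000, 0.3000)
After 2 months: (0.2025, 0.3075, 0.2375, 0.2525)
P(in Bull after 2 months) = 0.2375

0.2375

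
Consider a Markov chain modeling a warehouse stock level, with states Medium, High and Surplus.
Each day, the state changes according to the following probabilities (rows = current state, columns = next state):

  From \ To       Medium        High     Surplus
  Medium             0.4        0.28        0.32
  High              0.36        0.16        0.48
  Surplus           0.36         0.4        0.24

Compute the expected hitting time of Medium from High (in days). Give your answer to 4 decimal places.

2.7778

Let t(s) be the expected number of days to first reach Medium from state s, with t(Medium) = 0. Conditioning on the first day:
t(High) = 1 + 0.16·t(High) + 0.48·t(Surplus)
t(Surplus) = 1 + 0.4·t(High) + 0.24·t(Surplus)
Solving: t(High) = 2.7778, t(Surplus) = 2.7778.
Expected days from High to Medium: 2.7778.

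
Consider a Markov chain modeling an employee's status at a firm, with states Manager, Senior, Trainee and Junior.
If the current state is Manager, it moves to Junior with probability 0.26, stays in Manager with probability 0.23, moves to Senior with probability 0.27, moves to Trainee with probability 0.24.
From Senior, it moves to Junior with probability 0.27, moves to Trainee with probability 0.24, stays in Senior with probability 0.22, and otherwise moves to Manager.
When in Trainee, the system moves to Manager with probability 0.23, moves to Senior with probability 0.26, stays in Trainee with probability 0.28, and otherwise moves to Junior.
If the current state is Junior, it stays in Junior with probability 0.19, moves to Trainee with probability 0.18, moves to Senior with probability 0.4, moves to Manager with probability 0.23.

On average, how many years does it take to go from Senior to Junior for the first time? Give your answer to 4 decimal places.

Let t(s) be the expected number of years to first reach Junior from state s, with t(Junior) = 0. Conditioning on the first year:
t(Manager) = 1 + 0.23·t(Manager) + 0.27·t(Senior) + 0.24·t(Trainee)
t(Senior) = 1 + 0.27·t(Manager) + 0.22·t(Senior) + 0.24·t(Trainee)
t(Trainee) = 1 + 0.23·t(Manager) + 0.26·t(Senior) + 0.28·t(Trainee)
Solving: t(Manager) = 3.9208, t(Senior) = 3.8835, t(Trainee) = 4.0438.
Expected years from Senior to Junior: 3.8835.

3.8835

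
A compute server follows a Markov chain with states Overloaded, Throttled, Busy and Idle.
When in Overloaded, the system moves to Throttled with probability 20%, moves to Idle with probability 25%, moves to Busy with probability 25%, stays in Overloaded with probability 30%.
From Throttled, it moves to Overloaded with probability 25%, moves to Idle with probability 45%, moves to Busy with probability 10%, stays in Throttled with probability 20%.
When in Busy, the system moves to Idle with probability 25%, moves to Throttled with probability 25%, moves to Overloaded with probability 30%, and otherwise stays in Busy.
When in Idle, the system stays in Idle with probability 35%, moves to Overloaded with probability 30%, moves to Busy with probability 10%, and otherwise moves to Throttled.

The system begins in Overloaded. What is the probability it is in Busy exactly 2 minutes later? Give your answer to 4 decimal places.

Propagate the distribution vector 2 minutes from Overloaded.
After 0 minutes: (1.0000, 0.0000, 0.0000, 0.0000)
After 1 minute: (0.3000, 0.2000, 0.2500, 0.2500)
After 2 minutes: (0.2900, 0.2250, 0.1700, 0.3150)
P(in Busy after 2 minutes) = 0.1700

0.1700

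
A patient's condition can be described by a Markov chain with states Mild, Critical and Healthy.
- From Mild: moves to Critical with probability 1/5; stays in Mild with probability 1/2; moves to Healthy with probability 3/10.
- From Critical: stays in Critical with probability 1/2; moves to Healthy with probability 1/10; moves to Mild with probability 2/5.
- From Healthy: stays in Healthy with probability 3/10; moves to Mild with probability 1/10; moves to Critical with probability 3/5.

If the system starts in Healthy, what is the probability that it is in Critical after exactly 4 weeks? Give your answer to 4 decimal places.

0.4066

Propagate the distribution vector 4 weeks from Healthy.
After 0 weeks: (0.0000, 0.0000, 1.0000)
After 1 week: (0.1000, 0.6000, 0.3000)
After 2 weeks: (0.3200, 0.5000, 0.1800)
After 3 weeks: (0.3780, 0.4220, 0.2000)
After 4 weeks: (0.3778, 0.4066, 0.2156)
P(in Critical after 4 weeks) = 0.4066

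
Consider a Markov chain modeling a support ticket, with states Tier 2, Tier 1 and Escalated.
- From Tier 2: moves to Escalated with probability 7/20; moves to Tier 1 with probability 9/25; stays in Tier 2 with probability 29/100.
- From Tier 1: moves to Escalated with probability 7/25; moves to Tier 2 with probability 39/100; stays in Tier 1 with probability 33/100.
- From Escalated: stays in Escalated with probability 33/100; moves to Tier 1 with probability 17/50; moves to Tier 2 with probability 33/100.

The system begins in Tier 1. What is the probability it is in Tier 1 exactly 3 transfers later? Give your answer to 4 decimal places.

Propagate the distribution vector 3 transfers from Tier 1.
After 0 transfers: (0.0000, 1.0000, 0.0000)
After 1 transfer: (0.3900, 0.3300, 0.2800)
After 2 transfers: (0.3342, 0.3445, 0.3213)
After 3 transfers: (0.3373, 0.3432, 0.3195)
P(in Tier 1 after 3 transfers) = 0.3432

0.3432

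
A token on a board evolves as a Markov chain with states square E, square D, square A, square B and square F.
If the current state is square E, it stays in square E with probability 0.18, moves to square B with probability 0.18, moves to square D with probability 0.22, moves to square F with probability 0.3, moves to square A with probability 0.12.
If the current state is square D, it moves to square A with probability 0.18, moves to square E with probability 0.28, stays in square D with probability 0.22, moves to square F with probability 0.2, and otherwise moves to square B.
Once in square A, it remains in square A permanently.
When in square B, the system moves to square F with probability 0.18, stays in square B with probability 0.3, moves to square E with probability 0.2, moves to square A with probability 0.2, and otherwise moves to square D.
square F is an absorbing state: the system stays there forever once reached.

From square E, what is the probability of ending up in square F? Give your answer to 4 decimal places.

Let h(s) be the probability of absorption at square F starting from transient state s. Then h(square F) = 1 and h(square A) = 0. By first-step analysis:
h(square E) = 0.18·h(square E) + 0.22·h(square D) + 0.12·0 + 0.18·h(square B) + 0.3·1
h(square D) = 0.28·h(square E) + 0.22·h(square D) + 0.18·0 + 0.12·h(square B) + 0.2·1
h(square B) = 0.2·h(square E) + 0.12·h(square D) + 0.2·0 + 0.3·h(square B) + 0.18·1
Solving: h(square E) = 0.6356, h(square D) = 0.5670, h(square B) = 0.5360.
Starting from square E, the probability is 0.6356.

0.6356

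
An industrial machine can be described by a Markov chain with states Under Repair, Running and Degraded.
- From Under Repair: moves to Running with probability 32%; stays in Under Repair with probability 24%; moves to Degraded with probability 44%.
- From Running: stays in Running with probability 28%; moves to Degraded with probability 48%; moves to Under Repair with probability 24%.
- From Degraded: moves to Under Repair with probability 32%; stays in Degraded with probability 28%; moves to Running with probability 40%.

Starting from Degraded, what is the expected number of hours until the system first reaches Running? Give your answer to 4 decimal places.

Let t(s) be the expected number of hours to first reach Running from state s, with t(Running) = 0. Conditioning on the first hour:
t(Under Repair) = 1 + 0.24·t(Under Repair) + 0.44·t(Degraded)
t(Degraded) = 1 + 0.32·t(Under Repair) + 0.28·t(Degraded)
Solving: t(Under Repair) = 2.8543, t(Degraded) = 2.6575.
Expected hours from Degraded to Running: 2.6575.

2.6575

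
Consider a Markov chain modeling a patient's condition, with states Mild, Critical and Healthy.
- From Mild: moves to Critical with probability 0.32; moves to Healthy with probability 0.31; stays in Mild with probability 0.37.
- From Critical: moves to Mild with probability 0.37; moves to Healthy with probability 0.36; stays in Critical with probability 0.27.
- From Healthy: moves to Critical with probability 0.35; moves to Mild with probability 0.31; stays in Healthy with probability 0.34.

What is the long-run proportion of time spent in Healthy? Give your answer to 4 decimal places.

Let the stationary distribution be π with π = πP and π_1 + π_2 + π_3 = 1.
π_1 = 0.37·π_1 + 0.37·π_2 + 0.31·π_3
π_2 = 0.32·π_1 + 0.27·π_2 + 0.35·π_3
Solving with the normalization constraint gives π = (0.3499, 0.3144, 0.3358).
So the stationary probability of Healthy is 0.3358.

0.3358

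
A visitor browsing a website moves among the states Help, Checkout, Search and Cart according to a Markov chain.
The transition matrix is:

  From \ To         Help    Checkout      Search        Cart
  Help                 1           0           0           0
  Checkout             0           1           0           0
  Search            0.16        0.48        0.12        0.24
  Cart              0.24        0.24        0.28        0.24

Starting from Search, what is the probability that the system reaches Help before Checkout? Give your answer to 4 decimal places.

0.2979

Let h(s) be the probability of absorption at Help starting from transient state s. Then h(Help) = 1 and h(Checkout) = 0. By first-step analysis:
h(Search) = 0.16·1 + 0.48·0 + 0.12·h(Search) + 0.24·h(Cart)
h(Cart) = 0.24·1 + 0.24·0 + 0.28·h(Search) + 0.24·h(Cart)
Solving: h(Search) = 0.2979, h(Cart) = 0.4255.
Starting from Search, the probability is 0.2979.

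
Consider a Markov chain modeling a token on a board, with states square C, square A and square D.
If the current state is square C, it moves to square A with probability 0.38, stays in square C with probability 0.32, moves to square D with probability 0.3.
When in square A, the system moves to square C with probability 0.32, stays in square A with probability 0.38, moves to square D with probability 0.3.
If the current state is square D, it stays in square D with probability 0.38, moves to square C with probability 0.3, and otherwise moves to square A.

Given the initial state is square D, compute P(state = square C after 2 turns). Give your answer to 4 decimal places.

0.3124

Sum over the intermediate state after 1 turn:
P = P(square D→square C)·P(square C→square C) + P(square D→square A)·P(square A→square C) + P(square D→square D)·P(square D→square C)
  = 0.3×0.32 + 0.32×0.32 + 0.38×0.3
  = 0.0960 + 0.1024 + 0.1140 = 0.3124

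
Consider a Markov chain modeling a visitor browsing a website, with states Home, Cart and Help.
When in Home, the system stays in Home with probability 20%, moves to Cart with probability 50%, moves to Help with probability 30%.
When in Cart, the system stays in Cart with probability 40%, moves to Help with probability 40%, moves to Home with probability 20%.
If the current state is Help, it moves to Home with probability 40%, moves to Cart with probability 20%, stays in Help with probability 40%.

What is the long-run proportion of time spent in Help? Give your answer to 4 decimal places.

0.3725

Let the stationary distribution be π with π = πP and π_1 + π_2 + π_3 = 1.
π_1 = 0.2·π_1 + 0.2·π_2 + 0.4·π_3
π_2 = 0.5·π_1 + 0.4·π_2 + 0.2·π_3
Solving with the normalization constraint gives π = (0.2745, 0.3529, 0.3725).
So the stationary probability of Help is 0.3725.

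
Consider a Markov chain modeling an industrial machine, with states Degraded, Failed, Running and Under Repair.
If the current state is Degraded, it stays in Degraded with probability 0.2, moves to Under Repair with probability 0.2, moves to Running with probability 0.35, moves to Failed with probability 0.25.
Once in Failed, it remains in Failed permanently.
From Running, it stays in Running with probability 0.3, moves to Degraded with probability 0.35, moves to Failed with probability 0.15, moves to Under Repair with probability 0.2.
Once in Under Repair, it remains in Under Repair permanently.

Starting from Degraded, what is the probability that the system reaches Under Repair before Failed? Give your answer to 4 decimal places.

Let h(s) be the probability of absorption at Under Repair starting from transient state s. Then h(Under Repair) = 1 and h(Failed) = 0. By first-step analysis:
h(Degraded) = 0.2·h(Degraded) + 0.25·0 + 0.35·h(Running) + 0.2·1
h(Running) = 0.35·h(Degraded) + 0.15·0 + 0.3·h(Running) + 0.2·1
Solving: h(Degraded) = 0.4800, h(Running) = 0.5257.
Starting from Degraded, the probability is 0.4800.

0.4800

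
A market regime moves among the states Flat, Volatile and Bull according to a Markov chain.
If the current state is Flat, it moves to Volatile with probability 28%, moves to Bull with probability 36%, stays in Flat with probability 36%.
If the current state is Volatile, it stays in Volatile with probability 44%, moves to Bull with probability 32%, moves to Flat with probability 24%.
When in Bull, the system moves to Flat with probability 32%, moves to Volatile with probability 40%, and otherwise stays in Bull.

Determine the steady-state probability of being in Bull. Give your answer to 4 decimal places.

Let the stationary distribution be π with π = πP and π_1 + π_2 + π_3 = 1.
π_1 = 0.36·π_1 + 0.24·π_2 + 0.32·π_3
π_2 = 0.28·π_1 + 0.44·π_2 + 0.4·π_3
Solving with the normalization constraint gives π = (0.3018, 0.3789, 0.3193).
So the stationary probability of Bull is 0.3193.

0.3193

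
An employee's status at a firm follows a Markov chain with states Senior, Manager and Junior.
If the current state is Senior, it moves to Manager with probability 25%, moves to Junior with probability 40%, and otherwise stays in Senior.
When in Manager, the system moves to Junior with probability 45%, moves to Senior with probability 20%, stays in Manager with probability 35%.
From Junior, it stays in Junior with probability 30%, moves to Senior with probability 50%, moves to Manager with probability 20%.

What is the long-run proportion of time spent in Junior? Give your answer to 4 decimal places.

0.3753

Let the stationary distribution be π with π = πP and π_1 + π_2 + π_3 = 1.
π_1 = 0.35·π_1 + 0.2·π_2 + 0.5·π_3
π_2 = 0.25·π_1 + 0.35·π_2 + 0.2·π_3
Solving with the normalization constraint gives π = (0.3678, 0.2569, 0.3753).
So the stationary probability of Junior is 0.3753.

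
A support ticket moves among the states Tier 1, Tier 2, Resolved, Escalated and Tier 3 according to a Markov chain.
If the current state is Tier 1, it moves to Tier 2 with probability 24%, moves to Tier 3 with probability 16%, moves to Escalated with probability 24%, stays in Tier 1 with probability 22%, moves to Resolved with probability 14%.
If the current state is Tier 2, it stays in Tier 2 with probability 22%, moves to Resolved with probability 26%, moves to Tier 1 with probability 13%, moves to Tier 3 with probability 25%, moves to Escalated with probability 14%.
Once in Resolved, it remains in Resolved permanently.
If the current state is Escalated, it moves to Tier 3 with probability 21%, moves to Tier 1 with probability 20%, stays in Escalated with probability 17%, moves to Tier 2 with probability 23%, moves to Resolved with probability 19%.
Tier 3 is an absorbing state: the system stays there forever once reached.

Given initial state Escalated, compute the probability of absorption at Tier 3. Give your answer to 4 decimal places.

Let h(s) be the probability of absorption at Tier 3 starting from transient state s. Then h(Tier 3) = 1 and h(Resolved) = 0. By first-step analysis:
h(Tier 1) = 0.22·h(Tier 1) + 0.24·h(Tier 2) + 0.14·0 + 0.24·h(Escalated) + 0.16·1
h(Tier 2) = 0.13·h(Tier 1) + 0.22·h(Tier 2) + 0.26·0 + 0.14·h(Escalated) + 0.25·1
h(Escalated) = 0.2·h(Tier 1) + 0.23·h(Tier 2) + 0.19·0 + 0.17·h(Escalated) + 0.21·1
Solving: h(Tier 1) = 0.5176, h(Tier 2) = 0.4994, h(Escalated) = 0.5161.
Starting from Escalated, the probability is 0.5161.

0.5161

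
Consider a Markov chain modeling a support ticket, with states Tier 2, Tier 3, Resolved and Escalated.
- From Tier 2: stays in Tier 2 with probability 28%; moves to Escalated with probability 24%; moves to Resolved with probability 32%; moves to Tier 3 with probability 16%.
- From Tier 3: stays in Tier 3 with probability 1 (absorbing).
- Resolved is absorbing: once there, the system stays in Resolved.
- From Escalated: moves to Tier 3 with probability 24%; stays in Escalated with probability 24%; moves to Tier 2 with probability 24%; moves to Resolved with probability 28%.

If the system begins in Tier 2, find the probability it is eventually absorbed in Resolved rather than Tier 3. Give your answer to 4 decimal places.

0.6340

Let h(s) be the probability of absorption at Resolved starting from transient state s. Then h(Resolved) = 1 and h(Tier 3) = 0. By first-step analysis:
h(Tier 2) = 0.28·h(Tier 2) + 0.16·0 + 0.32·1 + 0.24·h(Escalated)
h(Escalated) = 0.24·h(Tier 2) + 0.24·0 + 0.28·1 + 0.24·h(Escalated)
Solving: h(Tier 2) = 0.6340, h(Escalated) = 0.5686.
Starting from Tier 2, the probability is 0.6340.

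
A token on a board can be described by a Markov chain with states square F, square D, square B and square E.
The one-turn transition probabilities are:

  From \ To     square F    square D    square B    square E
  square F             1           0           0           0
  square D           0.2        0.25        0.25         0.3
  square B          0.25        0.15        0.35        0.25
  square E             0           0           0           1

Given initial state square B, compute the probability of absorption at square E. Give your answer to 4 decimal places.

Let h(s) be the probability of absorption at square E starting from transient state s. Then h(square E) = 1 and h(square F) = 0. By first-step analysis:
h(square D) = 0.2·0 + 0.25·h(square D) + 0.25·h(square B) + 0.3·1
h(square B) = 0.25·0 + 0.15·h(square D) + 0.35·h(square B) + 0.25·1
Solving: h(square D) = 0.5722, h(square B) = 0.5167.
Starting from square B, the probability is 0.5167.

0.5167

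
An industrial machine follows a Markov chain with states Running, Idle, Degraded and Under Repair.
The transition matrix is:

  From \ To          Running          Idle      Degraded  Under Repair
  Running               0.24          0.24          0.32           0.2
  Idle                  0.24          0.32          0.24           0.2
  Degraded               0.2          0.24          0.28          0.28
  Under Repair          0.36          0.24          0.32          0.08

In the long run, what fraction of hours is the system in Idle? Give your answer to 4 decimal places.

Let the stationary distribution be π with π = πP and π_1 + π_2 + π_3 + π_4 = 1.
π_1 = 0.24·π_1 + 0.24·π_2 + 0.2·π_3 + 0.36·π_4
π_2 = 0.24·π_1 + 0.32·π_2 + 0.24·π_3 + 0.24·π_4
π_3 = 0.32·π_1 + 0.24·π_2 + 0.28·π_3 + 0.32·π_4
Solving with the normalization constraint gives π = (0.2524, 0.2609, 0.2876, 0.1991).
So the stationary probability of Idle is 0.2609.

0.2609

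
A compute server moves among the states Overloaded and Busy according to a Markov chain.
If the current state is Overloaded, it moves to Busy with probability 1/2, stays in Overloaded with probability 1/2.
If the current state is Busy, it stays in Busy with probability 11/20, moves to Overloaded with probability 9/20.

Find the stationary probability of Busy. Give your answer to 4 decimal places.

Let the stationary distribution be π with π = πP and π_1 + π_2 = 1.
π_1 = 0.5·π_1 + 0.45·π_2
Solving with the normalization constraint gives π = (0.4737, 0.5263).
So the stationary probability of Busy is 0.5263.

0.5263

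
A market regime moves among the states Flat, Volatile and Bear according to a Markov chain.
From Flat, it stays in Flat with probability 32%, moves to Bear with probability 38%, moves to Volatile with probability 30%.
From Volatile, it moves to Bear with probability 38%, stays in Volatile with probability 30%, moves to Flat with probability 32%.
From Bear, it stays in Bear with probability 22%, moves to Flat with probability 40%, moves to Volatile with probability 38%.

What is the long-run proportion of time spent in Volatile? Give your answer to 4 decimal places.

Let the stationary distribution be π with π = πP and π_1 + π_2 + π_3 = 1.
π_1 = 0.32·π_1 + 0.32·π_2 + 0.4·π_3
π_2 = 0.3·π_1 + 0.3·π_2 + 0.38·π_3
Solving with the normalization constraint gives π = (0.3462, 0.3262, 0.3276).
So the stationary probability of Volatile is 0.3262.

0.3262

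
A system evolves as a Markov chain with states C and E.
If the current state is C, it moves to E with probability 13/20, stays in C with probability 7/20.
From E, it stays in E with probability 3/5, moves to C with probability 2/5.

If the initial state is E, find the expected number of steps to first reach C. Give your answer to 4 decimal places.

2.5000

Let t(s) be the expected number of steps to first reach C from state s, with t(C) = 0. Conditioning on the first step:
t(E) = 1 + 0.6·t(E)
Solving: t(E) = 2.5000.
Expected steps from E to C: 2.5000.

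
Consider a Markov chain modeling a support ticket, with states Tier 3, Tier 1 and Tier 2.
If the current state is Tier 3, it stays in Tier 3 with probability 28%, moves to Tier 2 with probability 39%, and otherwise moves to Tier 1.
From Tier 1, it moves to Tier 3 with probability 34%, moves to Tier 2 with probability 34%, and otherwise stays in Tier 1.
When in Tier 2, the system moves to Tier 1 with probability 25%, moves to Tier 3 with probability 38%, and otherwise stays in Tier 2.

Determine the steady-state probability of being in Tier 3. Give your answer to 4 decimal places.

Let the stationary distribution be π with π = πP and π_1 + π_2 + π_3 = 1.
π_1 = 0.28·π_1 + 0.34·π_2 + 0.38·π_3
π_2 = 0.33·π_1 + 0.32·π_2 + 0.25·π_3
Solving with the normalization constraint gives π = (0.3346, 0.2976, 0.3678).
So the stationary probability of Tier 3 is 0.3346.

0.3346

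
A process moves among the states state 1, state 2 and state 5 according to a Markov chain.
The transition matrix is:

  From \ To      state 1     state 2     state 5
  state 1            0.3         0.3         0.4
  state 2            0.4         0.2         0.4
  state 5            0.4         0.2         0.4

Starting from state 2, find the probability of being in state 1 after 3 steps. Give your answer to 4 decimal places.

0.3640

Propagate the distribution vector 3 steps from state 2.
After 0 steps: (0.0000, 1.0000, 0.0000)
After 1 step: (0.4000, 0.2000, 0.4000)
After 2 steps: (0.3600, 0.2400, 0.4000)
After 3 steps: (0.3640, 0.2360, 0.4000)
P(in state 1 after 3 steps) = 0.3640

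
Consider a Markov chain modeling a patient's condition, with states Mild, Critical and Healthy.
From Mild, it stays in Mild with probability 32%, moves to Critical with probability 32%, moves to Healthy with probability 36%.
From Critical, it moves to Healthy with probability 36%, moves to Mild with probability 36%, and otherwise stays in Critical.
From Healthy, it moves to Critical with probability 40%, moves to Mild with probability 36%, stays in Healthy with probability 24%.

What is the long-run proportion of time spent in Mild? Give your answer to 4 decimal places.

0.3462

Let the stationary distribution be π with π = πP and π_1 + π_2 + π_3 = 1.
π_1 = 0.32·π_1 + 0.36·π_2 + 0.36·π_3
π_2 = 0.32·π_1 + 0.28·π_2 + 0.4·π_3
Solving with the normalization constraint gives π = (0.3462, 0.3324, 0.3214).
So the stationary probability of Mild is 0.3462.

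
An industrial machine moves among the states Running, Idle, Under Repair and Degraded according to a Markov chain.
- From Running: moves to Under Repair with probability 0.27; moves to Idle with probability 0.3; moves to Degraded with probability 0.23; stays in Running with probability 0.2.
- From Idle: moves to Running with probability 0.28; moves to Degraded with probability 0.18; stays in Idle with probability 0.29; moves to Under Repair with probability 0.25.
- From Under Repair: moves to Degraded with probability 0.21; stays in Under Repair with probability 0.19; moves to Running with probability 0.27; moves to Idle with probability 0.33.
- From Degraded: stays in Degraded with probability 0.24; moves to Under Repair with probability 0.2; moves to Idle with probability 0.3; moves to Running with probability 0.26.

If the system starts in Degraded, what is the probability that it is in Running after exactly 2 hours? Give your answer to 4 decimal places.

Propagate the distribution vector 2 hours from Degraded.
After 0 hours: (0.0000, 0.0000, 0.0000, 1.0000)
After 1 hour: (0.2600, 0.3000, 0.2000, 0.2400)
After 2 hours: (0.2524, 0.3030, 0.2312, 0.2134)
P(in Running after 2 hours) = 0.2524

0.2524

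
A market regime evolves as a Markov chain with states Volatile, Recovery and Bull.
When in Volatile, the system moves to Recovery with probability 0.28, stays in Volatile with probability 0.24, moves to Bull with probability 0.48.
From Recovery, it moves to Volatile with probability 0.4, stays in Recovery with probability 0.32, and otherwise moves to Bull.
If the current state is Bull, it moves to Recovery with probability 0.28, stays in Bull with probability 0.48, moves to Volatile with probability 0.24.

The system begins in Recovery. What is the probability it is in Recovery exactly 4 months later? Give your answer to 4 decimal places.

0.2917

Propagate the distribution vector 4 months from Recovery.
After 0 months: (0.0000, 1.0000, 0.0000)
After 1 month: (0.4000, 0.3200, 0.2800)
After 2 months: (0.2912, 0.2928, 0.4160)
After 3 months: (0.2868, 0.2917, 0.4214)
After 4 months: (0.2867, 0.2917, 0.4217)
P(in Recovery after 4 months) = 0.2917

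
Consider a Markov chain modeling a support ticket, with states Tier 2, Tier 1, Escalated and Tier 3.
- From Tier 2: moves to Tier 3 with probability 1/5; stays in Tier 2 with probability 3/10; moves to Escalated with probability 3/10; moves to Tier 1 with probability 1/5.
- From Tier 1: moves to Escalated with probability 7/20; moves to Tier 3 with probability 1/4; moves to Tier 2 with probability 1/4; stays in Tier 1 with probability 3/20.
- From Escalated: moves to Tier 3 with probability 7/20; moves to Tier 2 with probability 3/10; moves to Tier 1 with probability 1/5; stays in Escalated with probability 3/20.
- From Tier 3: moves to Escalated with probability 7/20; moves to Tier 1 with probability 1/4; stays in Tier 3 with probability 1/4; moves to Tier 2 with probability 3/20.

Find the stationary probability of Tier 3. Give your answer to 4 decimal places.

0.2656

Let the stationary distribution be π with π = πP and π_1 + π_2 + π_3 + π_4 = 1.
π_1 = 0.3·π_1 + 0.25·π_2 + 0.3·π_3 + 0.15·π_4
π_2 = 0.2·π_1 + 0.15·π_2 + 0.2·π_3 + 0.25·π_4
π_3 = 0.3·π_1 + 0.35·π_2 + 0.15·π_3 + 0.35·π_4
Solving with the normalization constraint gives π = (0.2500, 0.2031, 0.2813, 0.2656).
So the stationary probability of Tier 3 is 0.2656.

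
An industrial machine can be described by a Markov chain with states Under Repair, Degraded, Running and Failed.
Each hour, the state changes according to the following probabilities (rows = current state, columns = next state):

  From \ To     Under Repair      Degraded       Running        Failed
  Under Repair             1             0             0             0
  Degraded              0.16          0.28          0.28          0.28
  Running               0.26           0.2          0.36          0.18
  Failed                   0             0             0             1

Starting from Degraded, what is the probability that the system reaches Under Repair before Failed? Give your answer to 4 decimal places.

0.4328

Let h(s) be the probability of absorption at Under Repair starting from transient state s. Then h(Under Repair) = 1 and h(Failed) = 0. By first-step analysis:
h(Degraded) = 0.16·1 + 0.28·h(Degraded) + 0.28·h(Running) + 0.28·0
h(Running) = 0.26·1 + 0.2·h(Degraded) + 0.36·h(Running) + 0.18·0
Solving: h(Degraded) = 0.4328, h(Running) = 0.5415.
Starting from Degraded, the probability is 0.4328.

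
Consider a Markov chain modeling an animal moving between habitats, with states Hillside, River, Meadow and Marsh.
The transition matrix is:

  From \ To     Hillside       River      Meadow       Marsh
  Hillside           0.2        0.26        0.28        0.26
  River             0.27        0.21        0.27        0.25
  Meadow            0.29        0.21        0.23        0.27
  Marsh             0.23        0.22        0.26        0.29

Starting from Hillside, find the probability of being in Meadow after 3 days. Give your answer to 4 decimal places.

0.2595

Propagate the distribution vector 3 days from Hillside.
After 0 days: (1.0000, 0.0000, 0.0000, 0.0000)
After 1 day: (0.2000, 0.2600, 0.2800, 0.2600)
After 2 days: (0.2512, 0.2226, 0.2582, 0.2680)
After 3 days: (0.2469, 0.2252, 0.2595, 0.2684)
P(in Meadow after 3 days) = 0.2595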